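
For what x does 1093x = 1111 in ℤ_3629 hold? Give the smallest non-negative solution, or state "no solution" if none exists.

3381

First find gcd(1093, 3629):
3629 = 3*1093 + 350
1093 = 3*350 + 43
350 = 8*43 + 6
43 = 7*6 + 1
6 = 6*1 + 0
gcd = 1, so a unique solution mod 3629 exists.
Back-substitute for the Bézout coefficients:
1 = 43 − 7·6
1 = −7·350 + 57·43
1 = 57·1093 − 178·350
1 = −178·3629 + 591·1093
So 1093·(591) ≡ 1 (mod 3629), giving 1093⁻¹ ≡ 591.
x ≡ 1093⁻¹·1111 ≡ 591·1111 ≡ 3381 (mod 3629).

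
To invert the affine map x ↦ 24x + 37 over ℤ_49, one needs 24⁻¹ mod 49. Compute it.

47

Apply the Euclidean algorithm to 49 and 24:
49 = 2*24 + 1
24 = 24*1 + 0
Since gcd(24, 49) = 1, back-substitute to write 1 as a combination:
1 = 49 − 2·24
Hence 24⁻¹ ≡ -2 ≡ 47 (mod 49).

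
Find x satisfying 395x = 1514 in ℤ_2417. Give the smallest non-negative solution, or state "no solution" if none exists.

2378

First find gcd(395, 2417):
2417 = 6·395 + 47
395 = 8·47 + 19
47 = 2·19 + 9
19 = 2·9 + 1
9 = 9·1 + 0
gcd = 1, so a unique solution mod 2417 exists.
Back-substitute for the Bézout coefficients:
1 = 19 − 2·9
1 = −2·47 + 5·19
1 = 5·395 − 42·47
1 = −42·2417 + 257·395
So 395·(257) ≡ 1 (mod 2417), giving 395⁻¹ ≡ 257.
x ≡ 395⁻¹·1514 ≡ 257·1514 ≡ 2378 (mod 2417).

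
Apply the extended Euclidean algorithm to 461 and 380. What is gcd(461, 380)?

1

Repeated division:
461 = 1·380 + 81
380 = 4·81 + 56
81 = 1·56 + 25
56 = 2·25 + 6
25 = 4·6 + 1
6 = 6·1 + 0
gcd(461, 380) = 1.
Express as a combination:
1 = 25 − 4·6
1 = −4·56 + 9·25
1 = 9·81 − 13·56
1 = −13·380 + 61·81
1 = 61·461 − 74·380
So 1 = (61)·461 + (-74)·380.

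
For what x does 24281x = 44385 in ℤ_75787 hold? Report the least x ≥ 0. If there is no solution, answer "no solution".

First find gcd(24281, 75787):
75787 = 3*24281 + 2944
24281 = 8*2944 + 729
2944 = 4*729 + 28
729 = 26*28 + 1
28 = 28*1 + 0
gcd = 1, so a unique solution mod 75787 exists.
Back-substitute for the Bézout coefficients:
1 = 729 − 26·28
1 = −26·2944 + 105·729
1 = 105·24281 − 866·2944
1 = −866·75787 + 2703·24281
So 24281·(2703) ≡ 1 (mod 75787), giving 24281⁻¹ ≡ 2703.
x ≡ 24281⁻¹·44385 ≡ 2703·44385 ≡ 1834 (mod 75787).

1834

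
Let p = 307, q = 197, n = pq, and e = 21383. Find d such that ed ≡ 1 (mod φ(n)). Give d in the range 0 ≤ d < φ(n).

45503

φ(n) = (p−1)(q−1) = 306·196 = 59976.
Need d with 21383·d ≡ 1 (mod 59976). Apply the extended Euclidean algorithm:
59976 = 2*21383 + 17210
21383 = 1*17210 + 4173
17210 = 4*4173 + 518
4173 = 8*518 + 29
518 = 17*29 + 25
29 = 1*25 + 4
25 = 6*4 + 1
4 = 4*1 + 0
Back-substitute:
1 = 25 − 6·4
1 = −6·29 + 7·25
1 = 7·518 − 125·29
1 = −125·4173 + 1007·518
1 = 1007·17210 − 4153·4173
1 = −4153·21383 + 5160·17210
1 = 5160·59976 − 14473·21383
So 21383·(-14473) ≡ 1 (mod 59976), hence d ≡ -14473 ≡ 45503 (mod 59976).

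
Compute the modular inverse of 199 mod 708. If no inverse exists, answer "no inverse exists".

Run Euclid on (708, 199):
708 = 3·199 + 111
199 = 1·111 + 88
111 = 1·88 + 23
88 = 3·23 + 19
23 = 1·19 + 4
19 = 4·4 + 3
4 = 1·3 + 1
3 = 3·1 + 0
The gcd is 1. Working backward:
1 = 4 − 3
1 = −19 + 5·4
1 = 5·23 − 6·19
1 = −6·88 + 23·23
1 = 23·111 − 29·88
1 = −29·199 + 52·111
1 = 52·708 − 185·199
Hence 199⁻¹ ≡ -185 ≡ 523 (mod 708).

523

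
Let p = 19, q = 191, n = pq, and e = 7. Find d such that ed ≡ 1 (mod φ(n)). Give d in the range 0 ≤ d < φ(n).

2443

φ(n) = (p−1)(q−1) = 18·190 = 3420.
Need d with 7·d ≡ 1 (mod 3420). Apply the extended Euclidean algorithm:
3420 = 488×7 + 4
7 = 1×4 + 3
4 = 1×3 + 1
3 = 3×1 + 0
Back-substitute:
1 = 4 − 3
1 = −7 + 2·4
1 = 2·3420 − 977·7
So 7·(-977) ≡ 1 (mod 3420), hence d ≡ -977 ≡ 2443 (mod 3420).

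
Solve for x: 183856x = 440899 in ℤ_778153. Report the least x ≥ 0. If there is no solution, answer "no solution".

7134

First find gcd(183856, 778153):
778153 = 4×183856 + 42729
183856 = 4×42729 + 12940
42729 = 3×12940 + 3909
12940 = 3×3909 + 1213
3909 = 3×1213 + 270
1213 = 4×270 + 133
270 = 2×133 + 4
133 = 33×4 + 1
4 = 4×1 + 0
gcd = 1, so a unique solution mod 778153 exists.
Back-substitute for the Bézout coefficients:
1 = 133 − 33·4
1 = −33·270 + 67·133
1 = 67·1213 − 301·270
1 = −301·3909 + 970·1213
1 = 970·12940 − 3211·3909
1 = −3211·42729 + 10603·12940
1 = 10603·183856 − 45623·42729
1 = −45623·778153 + 193095·183856
So 183856·(193095) ≡ 1 (mod 778153), giving 183856⁻¹ ≡ 193095.
x ≡ 183856⁻¹·440899 ≡ 193095·440899 ≡ 7134 (mod 778153).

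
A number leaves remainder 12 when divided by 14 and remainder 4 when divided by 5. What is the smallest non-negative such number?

54

Write x = 12 + 14·k. Then 14·k ≡ 4 − 12 ≡ 2 (mod 5).
Need 14⁻¹ mod 5. Extended Euclid on (5, 4):
5 = 1·4 + 1
4 = 4·1 + 0
Back-substitute:
1 = 5 − 4
14⁻¹ ≡ 4 (mod 5), so k ≡ 4·2 ≡ 3 (mod 5).
x = 12 + 14·3 = 54.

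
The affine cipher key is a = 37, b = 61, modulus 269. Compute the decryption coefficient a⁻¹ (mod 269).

Run Euclid on (269, 37):
269 = 7*37 + 10
37 = 3*10 + 7
10 = 1*7 + 3
7 = 2*3 + 1
3 = 3*1 + 0
The gcd is 1. Working backward:
1 = 7 − 2·3
1 = −2·10 + 3·7
1 = 3·37 − 11·10
1 = −11·269 + 80·37
So 37·80 ≡ 1 (mod 269).

80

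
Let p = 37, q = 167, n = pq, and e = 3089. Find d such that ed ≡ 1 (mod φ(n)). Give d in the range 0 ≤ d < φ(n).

2633

φ(n) = (p−1)(q−1) = 36·166 = 5976.
Need d with 3089·d ≡ 1 (mod 5976). Apply the extended Euclidean algorithm:
5976 = 1*3089 + 2887
3089 = 1*2887 + 202
2887 = 14*202 + 59
202 = 3*59 + 25
59 = 2*25 + 9
25 = 2*9 + 7
9 = 1*7 + 2
7 = 3*2 + 1
2 = 2*1 + 0
Back-substitute:
1 = 7 − 3·2
1 = −3·9 + 4·7
1 = 4·25 − 11·9
1 = −11·59 + 26·25
1 = 26·202 − 89·59
1 = −89·2887 + 1272·202
1 = 1272·3089 − 1361·2887
1 = −1361·5976 + 2633·3089
So 3089·2633 ≡ 1 (mod 5976), hence d = 2633.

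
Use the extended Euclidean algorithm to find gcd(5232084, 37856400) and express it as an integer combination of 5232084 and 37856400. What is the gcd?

12

Euclidean algorithm:
37856400 = 7×5232084 + 1231812
5232084 = 4×1231812 + 304836
1231812 = 4×304836 + 12468
304836 = 24×12468 + 5604
12468 = 2×5604 + 1260
5604 = 4×1260 + 564
1260 = 2×564 + 132
564 = 4×132 + 36
132 = 3×36 + 24
36 = 1×24 + 12
24 = 2×12 + 0
gcd(5232084, 37856400) = 12.
Express as a combination:
12 = 36 − 24
12 = −132 + 4·36
12 = 4·564 − 17·132
12 = −17·1260 + 38·564
12 = 38·5604 − 169·1260
12 = −169·12468 + 376·5604
12 = 376·304836 − 9193·12468
12 = −9193·1231812 + 37148·304836
12 = 37148·5232084 − 157785·1231812
12 = −157785·37856400 + 1141643·5232084
So 12 = (-157785)·37856400 + (1141643)·5232084.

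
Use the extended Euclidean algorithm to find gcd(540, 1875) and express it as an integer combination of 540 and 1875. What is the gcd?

15

Euclidean algorithm:
1875 = 3·540 + 255
540 = 2·255 + 30
255 = 8·30 + 15
30 = 2·15 + 0
gcd(540, 1875) = 15.
Express as a combination:
15 = 255 − 8·30
15 = −8·540 + 17·255
15 = 17·1875 − 59·540
So 15 = (17)·1875 + (-59)·540.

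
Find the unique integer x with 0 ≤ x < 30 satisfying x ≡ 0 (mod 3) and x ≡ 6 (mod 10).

6

Write x = 0 + 3·k. Then 3·k ≡ 6 − 0 ≡ 6 (mod 10).
Need 3⁻¹ mod 10. Extended Euclid on (10, 3):
10 = 3×3 + 1
3 = 3×1 + 0
Back-substitute:
1 = 10 − 3·3
3⁻¹ ≡ 7 (mod 10), so k ≡ 7·6 ≡ 2 (mod 10).
x = 0 + 3·2 = 6.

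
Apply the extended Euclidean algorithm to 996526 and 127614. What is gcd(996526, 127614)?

Repeated division:
996526 = 7*127614 + 103228
127614 = 1*103228 + 24386
103228 = 4*24386 + 5684
24386 = 4*5684 + 1650
5684 = 3*1650 + 734
1650 = 2*734 + 182
734 = 4*182 + 6
182 = 30*6 + 2
6 = 3*2 + 0
gcd(996526, 127614) = 2.
Back-substituting:
2 = 182 − 30·6
2 = −30·734 + 121·182
2 = 121·1650 − 272·734
2 = −272·5684 + 937·1650
2 = 937·24386 − 4020·5684
2 = −4020·103228 + 17017·24386
2 = 17017·127614 − 21037·103228
2 = −21037·996526 + 164276·127614
So 2 = (-21037)·996526 + (164276)·127614.

2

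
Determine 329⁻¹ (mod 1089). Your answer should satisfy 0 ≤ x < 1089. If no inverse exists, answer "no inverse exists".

Extended Euclidean algorithm:
1089 = 3·329 + 102
329 = 3·102 + 23
102 = 4·23 + 10
23 = 2·10 + 3
10 = 3·3 + 1
3 = 3·1 + 0
The gcd is 1. Working backward:
1 = 10 − 3·3
1 = −3·23 + 7·10
1 = 7·102 − 31·23
1 = −31·329 + 100·102
1 = 100·1089 − 331·329
So 329·(-331) ≡ 1 (mod 1089), and -331 ≡ 758 (mod 1089).

758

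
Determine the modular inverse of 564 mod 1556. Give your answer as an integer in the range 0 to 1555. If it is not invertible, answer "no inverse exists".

no inverse exists

Euclidean algorithm on 1556, 564:
1556 = 2*564 + 428
564 = 1*428 + 136
428 = 3*136 + 20
136 = 6*20 + 16
20 = 1*16 + 4
16 = 4*4 + 0
The gcd is 4, not 1, hence no inverse exists.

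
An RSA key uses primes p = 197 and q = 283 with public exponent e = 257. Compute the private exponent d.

29249

φ(n) = (p−1)(q−1) = 196·282 = 55272.
Need d with 257·d ≡ 1 (mod 55272). Apply the extended Euclidean algorithm:
55272 = 215×257 + 17
257 = 15×17 + 2
17 = 8×2 + 1
2 = 2×1 + 0
Back-substitute:
1 = 17 − 8·2
1 = −8·257 + 121·17
1 = 121·55272 − 26023·257
So 257·(-26023) ≡ 1 (mod 55272), hence d ≡ -26023 ≡ 29249 (mod 55272).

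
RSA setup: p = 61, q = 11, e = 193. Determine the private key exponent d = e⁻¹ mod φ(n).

457

φ(n) = (p−1)(q−1) = 60·10 = 600.
Need d with 193·d ≡ 1 (mod 600). Apply the extended Euclidean algorithm:
600 = 3*193 + 21
193 = 9*21 + 4
21 = 5*4 + 1
4 = 4*1 + 0
Back-substitute:
1 = 21 − 5·4
1 = −5·193 + 46·21
1 = 46·600 − 143·193
So 193·(-143) ≡ 1 (mod 600), hence d ≡ -143 ≡ 457 (mod 600).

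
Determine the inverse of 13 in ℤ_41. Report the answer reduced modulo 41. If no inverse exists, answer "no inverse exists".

Extended Euclidean algorithm:
41 = 3×13 + 2
13 = 6×2 + 1
2 = 2×1 + 0
gcd = 1, so the inverse exists. Back-substitute:
1 = 13 − 6·2
1 = −6·41 + 19·13
So 13·19 ≡ 1 (mod 41).

19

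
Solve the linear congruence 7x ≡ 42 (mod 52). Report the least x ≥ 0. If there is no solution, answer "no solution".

First find gcd(7, 52):
52 = 7*7 + 3
7 = 2*3 + 1
3 = 3*1 + 0
gcd = 1, so a unique solution mod 52 exists.
Back-substitute for the Bézout coefficients:
1 = 7 − 2·3
1 = −2·52 + 15·7
So 7·(15) ≡ 1 (mod 52), giving 7⁻¹ ≡ 15.
x ≡ 7⁻¹·42 ≡ 15·42 ≡ 6 (mod 52).

6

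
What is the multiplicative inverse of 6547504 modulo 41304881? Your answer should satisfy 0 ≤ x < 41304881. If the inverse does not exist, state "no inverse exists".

12412382

Run Euclid on (41304881, 6547504):
41304881 = 6*6547504 + 2019857
6547504 = 3*2019857 + 487933
2019857 = 4*487933 + 68125
487933 = 7*68125 + 11058
68125 = 6*11058 + 1777
11058 = 6*1777 + 396
1777 = 4*396 + 193
396 = 2*193 + 10
193 = 19*10 + 3
10 = 3*3 + 1
3 = 3*1 + 0
The gcd is 1. Working backward:
1 = 10 − 3·3
1 = −3·193 + 58·10
1 = 58·396 − 119·193
1 = −119·1777 + 534·396
1 = 534·11058 − 3323·1777
1 = −3323·68125 + 20472·11058
1 = 20472·487933 − 146627·68125
1 = −146627·2019857 + 606980·487933
1 = 606980·6547504 − 1967567·2019857
1 = −1967567·41304881 + 12412382·6547504
So 6547504·12412382 ≡ 1 (mod 41304881).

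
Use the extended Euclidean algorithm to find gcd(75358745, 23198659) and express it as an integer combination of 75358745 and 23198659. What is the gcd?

Euclidean algorithm:
75358745 = 3·23198659 + 5762768
23198659 = 4·5762768 + 147587
5762768 = 39·147587 + 6875
147587 = 21·6875 + 3212
6875 = 2·3212 + 451
3212 = 7·451 + 55
451 = 8·55 + 11
55 = 5·11 + 0
gcd(75358745, 23198659) = 11.
Express as a combination:
11 = 451 − 8·55
11 = −8·3212 + 57·451
11 = 57·6875 − 122·3212
11 = −122·147587 + 2619·6875
11 = 2619·5762768 − 102263·147587
11 = −102263·23198659 + 411671·5762768
11 = 411671·75358745 − 1337276·23198659
So 11 = (411671)·75358745 + (-1337276)·23198659.

11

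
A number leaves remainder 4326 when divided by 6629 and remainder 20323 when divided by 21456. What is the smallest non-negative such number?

Write x = 4326 + 6629·k. Then 6629·k ≡ 20323 − 4326 ≡ 15997 (mod 21456).
Need 6629⁻¹ mod 21456. Extended Euclid on (21456, 6629):
21456 = 3*6629 + 1569
6629 = 4*1569 + 353
1569 = 4*353 + 157
353 = 2*157 + 39
157 = 4*39 + 1
39 = 39*1 + 0
Back-substitute:
1 = 157 − 4·39
1 = −4·353 + 9·157
1 = 9·1569 − 40·353
1 = −40·6629 + 169·1569
1 = 169·21456 − 547·6629
6629⁻¹ ≡ 20909 (mod 21456), so k ≡ 20909·15997 ≡ 3689 (mod 21456).
x = 4326 + 6629·3689 = 24458707.

24458707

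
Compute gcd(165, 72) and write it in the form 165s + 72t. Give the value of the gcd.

3

Euclidean algorithm:
165 = 2·72 + 21
72 = 3·21 + 9
21 = 2·9 + 3
9 = 3·3 + 0
gcd(165, 72) = 3.
Back-substituting:
3 = 21 − 2·9
3 = −2·72 + 7·21
3 = 7·165 − 16·72
So 3 = (7)·165 + (-16)·72.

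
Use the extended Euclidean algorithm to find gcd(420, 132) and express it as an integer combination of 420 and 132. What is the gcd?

12

Apply Euclid's algorithm to 420 and 132:
420 = 3×132 + 24
132 = 5×24 + 12
24 = 2×12 + 0
gcd(420, 132) = 12.
Express as a combination:
12 = 132 − 5·24
12 = −5·420 + 16·132
So 12 = (-5)·420 + (16)·132.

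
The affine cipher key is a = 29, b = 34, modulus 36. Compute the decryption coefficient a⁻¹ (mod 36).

5

Apply the Euclidean algorithm to 36 and 29:
36 = 1×29 + 7
29 = 4×7 + 1
7 = 7×1 + 0
gcd = 1, so the inverse exists. Back-substitute:
1 = 29 − 4·7
1 = −4·36 + 5·29
So 29·5 ≡ 1 (mod 36).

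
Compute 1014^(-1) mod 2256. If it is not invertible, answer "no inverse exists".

Compute gcd(1014, 2256):
2256 = 2×1014 + 228
1014 = 4×228 + 102
228 = 2×102 + 24
102 = 4×24 + 6
24 = 4×6 + 0
The gcd is 6, not 1, hence no inverse exists.

no inverse exists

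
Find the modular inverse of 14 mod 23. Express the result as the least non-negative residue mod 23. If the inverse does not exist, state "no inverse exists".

gcd(23, 14) by repeated division:
23 = 1×14 + 9
14 = 1×9 + 5
9 = 1×5 + 4
5 = 1×4 + 1
4 = 4×1 + 0
gcd = 1, so the inverse exists. Back-substitute:
1 = 5 − 4
1 = −9 + 2·5
1 = 2·14 − 3·9
1 = −3·23 + 5·14
So 14·5 ≡ 1 (mod 23).

5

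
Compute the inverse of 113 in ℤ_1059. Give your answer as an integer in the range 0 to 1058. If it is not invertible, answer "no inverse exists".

Run Euclid on (1059, 113):
1059 = 9*113 + 42
113 = 2*42 + 29
42 = 1*29 + 13
29 = 2*13 + 3
13 = 4*3 + 1
3 = 3*1 + 0
Since gcd(113, 1059) = 1, back-substitute to write 1 as a combination:
1 = 13 − 4·3
1 = −4·29 + 9·13
1 = 9·42 − 13·29
1 = −13·113 + 35·42
1 = 35·1059 − 328·113
Thus 113·(-328) ≡ 1 (mod 1059); reducing, -328 mod 1059 = 731.

731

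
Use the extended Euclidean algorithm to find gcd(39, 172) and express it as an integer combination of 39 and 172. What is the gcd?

1

Repeated division:
172 = 4*39 + 16
39 = 2*16 + 7
16 = 2*7 + 2
7 = 3*2 + 1
2 = 2*1 + 0
gcd(39, 172) = 1.
Express as a combination:
1 = 7 − 3·2
1 = −3·16 + 7·7
1 = 7·39 − 17·16
1 = −17·172 + 75·39
So 1 = (-17)·172 + (75)·39.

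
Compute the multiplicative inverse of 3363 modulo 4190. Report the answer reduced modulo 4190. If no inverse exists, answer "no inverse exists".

Apply the Euclidean algorithm to 4190 and 3363:
4190 = 1*3363 + 827
3363 = 4*827 + 55
827 = 15*55 + 2
55 = 27*2 + 1
2 = 2*1 + 0
The gcd is 1. Working backward:
1 = 55 − 27·2
1 = −27·827 + 406·55
1 = 406·3363 − 1651·827
1 = −1651·4190 + 2057·3363
So 3363·2057 ≡ 1 (mod 4190).

2057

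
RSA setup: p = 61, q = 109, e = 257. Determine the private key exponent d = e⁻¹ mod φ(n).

353

φ(n) = (p−1)(q−1) = 60·108 = 6480.
Need d with 257·d ≡ 1 (mod 6480). Apply the extended Euclidean algorithm:
6480 = 25×257 + 55
257 = 4×55 + 37
55 = 1×37 + 18
37 = 2×18 + 1
18 = 18×1 + 0
Back-substitute:
1 = 37 − 2·18
1 = −2·55 + 3·37
1 = 3·257 − 14·55
1 = −14·6480 + 353·257
So 257·353 ≡ 1 (mod 6480), hence d = 353.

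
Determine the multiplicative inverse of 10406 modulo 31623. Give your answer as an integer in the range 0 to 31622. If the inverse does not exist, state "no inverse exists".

Run Euclid on (31623, 10406):
31623 = 3×10406 + 405
10406 = 25×405 + 281
405 = 1×281 + 124
281 = 2×124 + 33
124 = 3×33 + 25
33 = 1×25 + 8
25 = 3×8 + 1
8 = 8×1 + 0
gcd = 1, so the inverse exists. Back-substitute:
1 = 25 − 3·8
1 = −3·33 + 4·25
1 = 4·124 − 15·33
1 = −15·281 + 34·124
1 = 34·405 − 49·281
1 = −49·10406 + 1259·405
1 = 1259·31623 − 3826·10406
Hence 10406⁻¹ ≡ -3826 ≡ 27797 (mod 31623).

27797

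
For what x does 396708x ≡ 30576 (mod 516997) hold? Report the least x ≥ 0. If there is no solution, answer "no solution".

First find gcd(396708, 516997):
516997 = 1×396708 + 120289
396708 = 3×120289 + 35841
120289 = 3×35841 + 12766
35841 = 2×12766 + 10309
12766 = 1×10309 + 2457
10309 = 4×2457 + 481
2457 = 5×481 + 52
481 = 9×52 + 13
52 = 4×13 + 0
gcd = 13 and 13 | 30576, so solutions exist. Divide through by 13: 30516x ≡ 2352 (mod 39769).
Now find 30516⁻¹ mod 39769:
39769 = 1*30516 + 9253
30516 = 3*9253 + 2757
9253 = 3*2757 + 982
2757 = 2*982 + 793
982 = 1*793 + 189
793 = 4*189 + 37
189 = 5*37 + 4
37 = 9*4 + 1
4 = 4*1 + 0
Back-substitute:
1 = 37 − 9·4
1 = −9·189 + 46·37
1 = 46·793 − 193·189
1 = −193·982 + 239·793
1 = 239·2757 − 671·982
1 = −671·9253 + 2252·2757
1 = 2252·30516 − 7427·9253
1 = −7427·39769 + 9679·30516
So 30516⁻¹ ≡ 9679 (mod 39769).
Then x ≡ 9679·2352 ≡ 17140 (mod 39769); the smallest non-negative solution is x = 17140.

17140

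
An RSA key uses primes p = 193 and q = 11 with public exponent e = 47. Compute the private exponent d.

1103

φ(n) = (p−1)(q−1) = 192·10 = 1920.
Need d with 47·d ≡ 1 (mod 1920). Apply the extended Euclidean algorithm:
1920 = 40×47 + 40
47 = 1×40 + 7
40 = 5×7 + 5
7 = 1×5 + 2
5 = 2×2 + 1
2 = 2×1 + 0
Back-substitute:
1 = 5 − 2·2
1 = −2·7 + 3·5
1 = 3·40 − 17·7
1 = −17·47 + 20·40
1 = 20·1920 − 817·47
So 47·(-817) ≡ 1 (mod 1920), hence d ≡ -817 ≡ 1103 (mod 1920).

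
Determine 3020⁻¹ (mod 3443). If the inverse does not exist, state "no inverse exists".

Apply the Euclidean algorithm to 3443 and 3020:
3443 = 1·3020 + 423
3020 = 7·423 + 59
423 = 7·59 + 10
59 = 5·10 + 9
10 = 1·9 + 1
9 = 9·1 + 0
Since gcd(3020, 3443) = 1, back-substitute to write 1 as a combination:
1 = 10 − 9
1 = −59 + 6·10
1 = 6·423 − 43·59
1 = −43·3020 + 307·423
1 = 307·3443 − 350·3020
Thus 3020·(-350) ≡ 1 (mod 3443); reducing, -350 mod 3443 = 3093.

3093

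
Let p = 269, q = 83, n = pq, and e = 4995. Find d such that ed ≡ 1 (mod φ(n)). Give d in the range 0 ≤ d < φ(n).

φ(n) = (p−1)(q−1) = 268·82 = 21976.
Need d with 4995·d ≡ 1 (mod 21976). Apply the extended Euclidean algorithm:
21976 = 4×4995 + 1996
4995 = 2×1996 + 1003
1996 = 1×1003 + 993
1003 = 1×993 + 10
993 = 99×10 + 3
10 = 3×3 + 1
3 = 3×1 + 0
Back-substitute:
1 = 10 − 3·3
1 = −3·993 + 298·10
1 = 298·1003 − 301·993
1 = −301·1996 + 599·1003
1 = 599·4995 − 1499·1996
1 = −1499·21976 + 6595·4995
So 4995·6595 ≡ 1 (mod 21976), hence d = 6595.

6595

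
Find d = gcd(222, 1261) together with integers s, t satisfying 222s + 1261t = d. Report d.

1

Repeated division:
1261 = 5·222 + 151
222 = 1·151 + 71
151 = 2·71 + 9
71 = 7·9 + 8
9 = 1·8 + 1
8 = 8·1 + 0
gcd(222, 1261) = 1.
Back-substituting:
1 = 9 − 8
1 = −71 + 8·9
1 = 8·151 − 17·71
1 = −17·222 + 25·151
1 = 25·1261 − 142·222
So 1 = (25)·1261 + (-142)·222.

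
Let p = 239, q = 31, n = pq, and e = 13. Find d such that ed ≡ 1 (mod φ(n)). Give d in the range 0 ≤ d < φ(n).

2197

φ(n) = (p−1)(q−1) = 238·30 = 7140.
Need d with 13·d ≡ 1 (mod 7140). Apply the extended Euclidean algorithm:
7140 = 549×13 + 3
13 = 4×3 + 1
3 = 3×1 + 0
Back-substitute:
1 = 13 − 4·3
1 = −4·7140 + 2197·13
So 13·2197 ≡ 1 (mod 7140), hence d = 2197.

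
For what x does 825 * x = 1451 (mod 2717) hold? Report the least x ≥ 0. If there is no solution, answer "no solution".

gcd(825, 2717):
2717 = 3·825 + 242
825 = 3·242 + 99
242 = 2·99 + 44
99 = 2·44 + 11
44 = 4·11 + 0
gcd = 11, but 11 ∤ 1451, so the congruence has no solution.

no solution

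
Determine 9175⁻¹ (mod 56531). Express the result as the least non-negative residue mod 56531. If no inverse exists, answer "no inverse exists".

1565

Run Euclid on (56531, 9175):
56531 = 6×9175 + 1481
9175 = 6×1481 + 289
1481 = 5×289 + 36
289 = 8×36 + 1
36 = 36×1 + 0
gcd = 1, so the inverse exists. Back-substitute:
1 = 289 − 8·36
1 = −8·1481 + 41·289
1 = 41·9175 − 254·1481
1 = −254·56531 + 1565·9175
So 9175·1565 ≡ 1 (mod 56531).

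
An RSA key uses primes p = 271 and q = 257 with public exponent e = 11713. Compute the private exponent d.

38977

φ(n) = (p−1)(q−1) = 270·256 = 69120.
Need d with 11713·d ≡ 1 (mod 69120). Apply the extended Euclidean algorithm:
69120 = 5·11713 + 10555
11713 = 1·10555 + 1158
10555 = 9·1158 + 133
1158 = 8·133 + 94
133 = 1·94 + 39
94 = 2·39 + 16
39 = 2·16 + 7
16 = 2·7 + 2
7 = 3·2 + 1
2 = 2·1 + 0
Back-substitute:
1 = 7 − 3·2
1 = −3·16 + 7·7
1 = 7·39 − 17·16
1 = −17·94 + 41·39
1 = 41·133 − 58·94
1 = −58·1158 + 505·133
1 = 505·10555 − 4603·1158
1 = −4603·11713 + 5108·10555
1 = 5108·69120 − 30143·11713
So 11713·(-30143) ≡ 1 (mod 69120), hence d ≡ -30143 ≡ 38977 (mod 69120).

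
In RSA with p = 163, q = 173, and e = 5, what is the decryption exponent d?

φ(n) = (p−1)(q−1) = 162·172 = 27864.
Need d with 5·d ≡ 1 (mod 27864). Apply the extended Euclidean algorithm:
27864 = 5572·5 + 4
5 = 1·4 + 1
4 = 4·1 + 0
Back-substitute:
1 = 5 − 4
1 = −27864 + 5573·5
So 5·5573 ≡ 1 (mod 27864), hence d = 5573.

5573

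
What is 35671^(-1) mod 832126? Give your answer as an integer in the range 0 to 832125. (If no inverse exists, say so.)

622689

gcd(832126, 35671) by repeated division:
832126 = 23×35671 + 11693
35671 = 3×11693 + 592
11693 = 19×592 + 445
592 = 1×445 + 147
445 = 3×147 + 4
147 = 36×4 + 3
4 = 1×3 + 1
3 = 3×1 + 0
gcd = 1, so the inverse exists. Back-substitute:
1 = 4 − 3
1 = −147 + 37·4
1 = 37·445 − 112·147
1 = −112·592 + 149·445
1 = 149·11693 − 2943·592
1 = −2943·35671 + 8978·11693
1 = 8978·832126 − 209437·35671
So 35671·(-209437) ≡ 1 (mod 832126), and -209437 ≡ 622689 (mod 832126).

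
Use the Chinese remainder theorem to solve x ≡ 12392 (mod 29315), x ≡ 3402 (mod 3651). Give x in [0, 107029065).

Write x = 12392 + 29315·k. Then 29315·k ≡ 3402 − 12392 ≡ 1963 (mod 3651).
Need 29315⁻¹ mod 3651. Extended Euclid on (3651, 107):
3651 = 34×107 + 13
107 = 8×13 + 3
13 = 4×3 + 1
3 = 3×1 + 0
Back-substitute:
1 = 13 − 4·3
1 = −4·107 + 33·13
1 = 33·3651 − 1126·107
29315⁻¹ ≡ 2525 (mod 3651), so k ≡ 2525·1963 ≡ 2168 (mod 3651).
x = 12392 + 29315·2168 = 63567312.

63567312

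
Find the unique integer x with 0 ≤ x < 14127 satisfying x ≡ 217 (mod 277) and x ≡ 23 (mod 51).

5480

Write x = 217 + 277·k. Then 277·k ≡ 23 − 217 ≡ 10 (mod 51).
Need 277⁻¹ mod 51. Extended Euclid on (51, 22):
51 = 2·22 + 7
22 = 3·7 + 1
7 = 7·1 + 0
Back-substitute:
1 = 22 − 3·7
1 = −3·51 + 7·22
277⁻¹ ≡ 7 (mod 51), so k ≡ 7·10 ≡ 19 (mod 51).
x = 217 + 277·19 = 5480.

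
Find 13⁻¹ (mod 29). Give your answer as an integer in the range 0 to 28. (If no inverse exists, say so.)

Apply the Euclidean algorithm to 29 and 13:
29 = 2×13 + 3
13 = 4×3 + 1
3 = 3×1 + 0
The gcd is 1. Working backward:
1 = 13 − 4·3
1 = −4·29 + 9·13
So 13·9 ≡ 1 (mod 29).

9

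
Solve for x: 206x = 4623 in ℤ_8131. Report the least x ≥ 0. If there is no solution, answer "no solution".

4009

First find gcd(206, 8131):
8131 = 39*206 + 97
206 = 2*97 + 12
97 = 8*12 + 1
12 = 12*1 + 0
gcd = 1, so a unique solution mod 8131 exists.
Back-substitute for the Bézout coefficients:
1 = 97 − 8·12
1 = −8·206 + 17·97
1 = 17·8131 − 671·206
So 206·(-671) ≡ 1 (mod 8131), giving 206⁻¹ ≡ 7460.
x ≡ 206⁻¹·4623 ≡ 7460·4623 ≡ 4009 (mod 8131).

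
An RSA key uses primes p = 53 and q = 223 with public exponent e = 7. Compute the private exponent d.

9895

φ(n) = (p−1)(q−1) = 52·222 = 11544.
Need d with 7·d ≡ 1 (mod 11544). Apply the extended Euclidean algorithm:
11544 = 1649·7 + 1
7 = 7·1 + 0
Back-substitute:
1 = 11544 − 1649·7
So 7·(-1649) ≡ 1 (mod 11544), hence d ≡ -1649 ≡ 9895 (mod 11544).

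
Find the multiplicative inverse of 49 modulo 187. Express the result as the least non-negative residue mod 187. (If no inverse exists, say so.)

Run Euclid on (187, 49):
187 = 3*49 + 40
49 = 1*40 + 9
40 = 4*9 + 4
9 = 2*4 + 1
4 = 4*1 + 0
Since gcd(49, 187) = 1, back-substitute to write 1 as a combination:
1 = 9 − 2·4
1 = −2·40 + 9·9
1 = 9·49 − 11·40
1 = −11·187 + 42·49
So 49·42 ≡ 1 (mod 187).

42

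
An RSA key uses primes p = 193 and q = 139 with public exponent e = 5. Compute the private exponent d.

φ(n) = (p−1)(q−1) = 192·138 = 26496.
Need d with 5·d ≡ 1 (mod 26496). Apply the extended Euclidean algorithm:
26496 = 5299×5 + 1
5 = 5×1 + 0
Back-substitute:
1 = 26496 − 5299·5
So 5·(-5299) ≡ 1 (mod 26496), hence d ≡ -5299 ≡ 21197 (mod 26496).

21197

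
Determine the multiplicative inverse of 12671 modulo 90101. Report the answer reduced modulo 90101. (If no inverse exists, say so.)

66934

Run Euclid on (90101, 12671):
90101 = 7·12671 + 1404
12671 = 9·1404 + 35
1404 = 40·35 + 4
35 = 8·4 + 3
4 = 1·3 + 1
3 = 3·1 + 0
gcd = 1, so the inverse exists. Back-substitute:
1 = 4 − 3
1 = −35 + 9·4
1 = 9·1404 − 361·35
1 = −361·12671 + 3258·1404
1 = 3258·90101 − 23167·12671
So 12671·(-23167) ≡ 1 (mod 90101), and -23167 ≡ 66934 (mod 90101).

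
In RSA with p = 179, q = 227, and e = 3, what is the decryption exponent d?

26819

φ(n) = (p−1)(q−1) = 178·226 = 40228.
Need d with 3·d ≡ 1 (mod 40228). Apply the extended Euclidean algorithm:
40228 = 13409*3 + 1
3 = 3*1 + 0
Back-substitute:
1 = 40228 − 13409·3
So 3·(-13409) ≡ 1 (mod 40228), hence d ≡ -13409 ≡ 26819 (mod 40228).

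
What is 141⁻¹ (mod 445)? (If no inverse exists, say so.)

101

Extended Euclidean algorithm:
445 = 3×141 + 22
141 = 6×22 + 9
22 = 2×9 + 4
9 = 2×4 + 1
4 = 4×1 + 0
gcd = 1, so the inverse exists. Back-substitute:
1 = 9 − 2·4
1 = −2·22 + 5·9
1 = 5·141 − 32·22
1 = −32·445 + 101·141
So 141·101 ≡ 1 (mod 445).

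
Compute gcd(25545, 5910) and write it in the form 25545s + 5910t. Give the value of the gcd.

15

Repeated division:
25545 = 4×5910 + 1905
5910 = 3×1905 + 195
1905 = 9×195 + 150
195 = 1×150 + 45
150 = 3×45 + 15
45 = 3×15 + 0
gcd(25545, 5910) = 15.
Back-substituting:
15 = 150 − 3·45
15 = −3·195 + 4·150
15 = 4·1905 − 39·195
15 = −39·5910 + 121·1905
15 = 121·25545 − 523·5910
So 15 = (121)·25545 + (-523)·5910.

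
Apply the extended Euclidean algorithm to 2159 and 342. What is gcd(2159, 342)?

Euclidean algorithm:
2159 = 6·342 + 107
342 = 3·107 + 21
107 = 5·21 + 2
21 = 10·2 + 1
2 = 2·1 + 0
gcd(2159, 342) = 1.
Working backward:
1 = 21 − 10·2
1 = −10·107 + 51·21
1 = 51·342 − 163·107
1 = −163·2159 + 1029·342
So 1 = (-163)·2159 + (1029)·342.

1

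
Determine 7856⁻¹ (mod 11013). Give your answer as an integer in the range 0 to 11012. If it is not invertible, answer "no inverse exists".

Apply the Euclidean algorithm to 11013 and 7856:
11013 = 1·7856 + 3157
7856 = 2·3157 + 1542
3157 = 2·1542 + 73
1542 = 21·73 + 9
73 = 8·9 + 1
9 = 9·1 + 0
The gcd is 1. Working backward:
1 = 73 − 8·9
1 = −8·1542 + 169·73
1 = 169·3157 − 346·1542
1 = −346·7856 + 861·3157
1 = 861·11013 − 1207·7856
Hence 7856⁻¹ ≡ -1207 ≡ 9806 (mod 11013).

9806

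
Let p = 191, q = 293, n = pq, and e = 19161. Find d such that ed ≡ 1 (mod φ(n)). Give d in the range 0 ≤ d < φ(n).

32241

φ(n) = (p−1)(q−1) = 190·292 = 55480.
Need d with 19161·d ≡ 1 (mod 55480). Apply the extended Euclidean algorithm:
55480 = 2*19161 + 17158
19161 = 1*17158 + 2003
17158 = 8*2003 + 1134
2003 = 1*1134 + 869
1134 = 1*869 + 265
869 = 3*265 + 74
265 = 3*74 + 43
74 = 1*43 + 31
43 = 1*31 + 12
31 = 2*12 + 7
12 = 1*7 + 5
7 = 1*5 + 2
5 = 2*2 + 1
2 = 2*1 + 0
Back-substitute:
1 = 5 − 2·2
1 = −2·7 + 3·5
1 = 3·12 − 5·7
1 = −5·31 + 13·12
1 = 13·43 − 18·31
1 = −18·74 + 31·43
1 = 31·265 − 111·74
1 = −111·869 + 364·265
1 = 364·1134 − 475·869
1 = −475·2003 + 839·1134
1 = 839·17158 − 7187·2003
1 = −7187·19161 + 8026·17158
1 = 8026·55480 − 23239·19161
So 19161·(-23239) ≡ 1 (mod 55480), hence d ≡ -23239 ≡ 32241 (mod 55480).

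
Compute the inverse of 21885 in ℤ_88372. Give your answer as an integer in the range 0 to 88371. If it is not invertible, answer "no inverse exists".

gcd(88372, 21885) by repeated division:
88372 = 4×21885 + 832
21885 = 26×832 + 253
832 = 3×253 + 73
253 = 3×73 + 34
73 = 2×34 + 5
34 = 6×5 + 4
5 = 1×4 + 1
4 = 4×1 + 0
The gcd is 1. Working backward:
1 = 5 − 4
1 = −34 + 7·5
1 = 7·73 − 15·34
1 = −15·253 + 52·73
1 = 52·832 − 171·253
1 = −171·21885 + 4498·832
1 = 4498·88372 − 18163·21885
Hence 21885⁻¹ ≡ -18163 ≡ 70209 (mod 88372).

70209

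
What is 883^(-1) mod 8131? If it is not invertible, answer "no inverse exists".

7910

Extended Euclidean algorithm:
8131 = 9·883 + 184
883 = 4·184 + 147
184 = 1·147 + 37
147 = 3·37 + 36
37 = 1·36 + 1
36 = 36·1 + 0
gcd = 1, so the inverse exists. Back-substitute:
1 = 37 − 36
1 = −147 + 4·37
1 = 4·184 − 5·147
1 = −5·883 + 24·184
1 = 24·8131 − 221·883
Thus 883·(-221) ≡ 1 (mod 8131); reducing, -221 mod 8131 = 7910.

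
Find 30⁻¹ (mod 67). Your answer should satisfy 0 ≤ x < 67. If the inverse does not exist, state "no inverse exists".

38

Extended Euclidean algorithm:
67 = 2*30 + 7
30 = 4*7 + 2
7 = 3*2 + 1
2 = 2*1 + 0
The gcd is 1. Working backward:
1 = 7 − 3·2
1 = −3·30 + 13·7
1 = 13·67 − 29·30
So 30·(-29) ≡ 1 (mod 67), and -29 ≡ 38 (mod 67).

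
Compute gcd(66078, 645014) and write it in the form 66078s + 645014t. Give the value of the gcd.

2

Apply Euclid's algorithm to 645014 and 66078:
645014 = 9×66078 + 50312
66078 = 1×50312 + 15766
50312 = 3×15766 + 3014
15766 = 5×3014 + 696
3014 = 4×696 + 230
696 = 3×230 + 6
230 = 38×6 + 2
6 = 3×2 + 0
gcd(66078, 645014) = 2.
Back-substituting:
2 = 230 − 38·6
2 = −38·696 + 115·230
2 = 115·3014 − 498·696
2 = −498·15766 + 2605·3014
2 = 2605·50312 − 8313·15766
2 = −8313·66078 + 10918·50312
2 = 10918·645014 − 106575·66078
So 2 = (10918)·645014 + (-106575)·66078.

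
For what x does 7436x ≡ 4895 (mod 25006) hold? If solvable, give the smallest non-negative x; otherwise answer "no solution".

no solution

gcd(7436, 25006):
25006 = 3·7436 + 2698
7436 = 2·2698 + 2040
2698 = 1·2040 + 658
2040 = 3·658 + 66
658 = 9·66 + 64
66 = 1·64 + 2
64 = 32·2 + 0
gcd = 2, but 2 ∤ 4895, so the congruence has no solution.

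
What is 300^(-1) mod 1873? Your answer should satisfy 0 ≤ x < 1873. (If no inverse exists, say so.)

Run Euclid on (1873, 300):
1873 = 6*300 + 73
300 = 4*73 + 8
73 = 9*8 + 1
8 = 8*1 + 0
gcd = 1, so the inverse exists. Back-substitute:
1 = 73 − 9·8
1 = −9·300 + 37·73
1 = 37·1873 − 231·300
Thus 300·(-231) ≡ 1 (mod 1873); reducing, -231 mod 1873 = 1642.

1642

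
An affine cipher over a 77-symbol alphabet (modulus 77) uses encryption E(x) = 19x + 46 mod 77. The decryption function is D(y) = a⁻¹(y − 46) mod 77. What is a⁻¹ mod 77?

Extended Euclidean algorithm:
77 = 4×19 + 1
19 = 19×1 + 0
The gcd is 1. Working backward:
1 = 77 − 4·19
Hence 19⁻¹ ≡ -4 ≡ 73 (mod 77).

73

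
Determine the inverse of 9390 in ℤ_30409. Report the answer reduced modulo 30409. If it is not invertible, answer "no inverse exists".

gcd(30409, 9390) by repeated division:
30409 = 3·9390 + 2239
9390 = 4·2239 + 434
2239 = 5·434 + 69
434 = 6·69 + 20
69 = 3·20 + 9
20 = 2·9 + 2
9 = 4·2 + 1
2 = 2·1 + 0
The gcd is 1. Working backward:
1 = 9 − 4·2
1 = −4·20 + 9·9
1 = 9·69 − 31·20
1 = −31·434 + 195·69
1 = 195·2239 − 1006·434
1 = −1006·9390 + 4219·2239
1 = 4219·30409 − 13663·9390
Hence 9390⁻¹ ≡ -13663 ≡ 16746 (mod 30409).

16746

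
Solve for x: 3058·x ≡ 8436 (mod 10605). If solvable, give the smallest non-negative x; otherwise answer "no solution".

8742

First find gcd(3058, 10605):
10605 = 3×3058 + 1431
3058 = 2×1431 + 196
1431 = 7×196 + 59
196 = 3×59 + 19
59 = 3×19 + 2
19 = 9×2 + 1
2 = 2×1 + 0
gcd = 1, so a unique solution mod 10605 exists.
Back-substitute for the Bézout coefficients:
1 = 19 − 9·2
1 = −9·59 + 28·19
1 = 28·196 − 93·59
1 = −93·1431 + 679·196
1 = 679·3058 − 1451·1431
1 = −1451·10605 + 5032·3058
So 3058·(5032) ≡ 1 (mod 10605), giving 3058⁻¹ ≡ 5032.
x ≡ 3058⁻¹·8436 ≡ 5032·8436 ≡ 8742 (mod 10605).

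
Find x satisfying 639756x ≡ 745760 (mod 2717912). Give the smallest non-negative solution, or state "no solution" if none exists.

611378

First find gcd(639756, 2717912):
2717912 = 4*639756 + 158888
639756 = 4*158888 + 4204
158888 = 37*4204 + 3340
4204 = 1*3340 + 864
3340 = 3*864 + 748
864 = 1*748 + 116
748 = 6*116 + 52
116 = 2*52 + 12
52 = 4*12 + 4
12 = 3*4 + 0
gcd = 4 and 4 | 745760, so solutions exist. Divide through by 4: 159939x ≡ 186440 (mod 679478).
Now find 159939⁻¹ mod 679478:
679478 = 4*159939 + 39722
159939 = 4*39722 + 1051
39722 = 37*1051 + 835
1051 = 1*835 + 216
835 = 3*216 + 187
216 = 1*187 + 29
187 = 6*29 + 13
29 = 2*13 + 3
13 = 4*3 + 1
3 = 3*1 + 0
Back-substitute:
1 = 13 − 4·3
1 = −4·29 + 9·13
1 = 9·187 − 58·29
1 = −58·216 + 67·187
1 = 67·835 − 259·216
1 = −259·1051 + 326·835
1 = 326·39722 − 12321·1051
1 = −12321·159939 + 49610·39722
1 = 49610·679478 − 210761·159939
So 159939·(-210761) ≡ 1 (mod 679478), i.e. 159939⁻¹ ≡ 468717.
Then x ≡ 468717·186440 ≡ 611378 (mod 679478); the smallest non-negative solution is x = 611378.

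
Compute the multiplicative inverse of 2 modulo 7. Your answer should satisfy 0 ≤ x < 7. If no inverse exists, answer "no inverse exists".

Extended Euclidean algorithm:
7 = 3*2 + 1
2 = 2*1 + 0
gcd = 1, so the inverse exists. Back-substitute:
1 = 7 − 3·2
So 2·(-3) ≡ 1 (mod 7), and -3 ≡ 4 (mod 7).

4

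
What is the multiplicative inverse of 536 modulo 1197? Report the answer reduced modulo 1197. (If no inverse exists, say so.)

Run Euclid on (1197, 536):
1197 = 2×536 + 125
536 = 4×125 + 36
125 = 3×36 + 17
36 = 2×17 + 2
17 = 8×2 + 1
2 = 2×1 + 0
Since gcd(536, 1197) = 1, back-substitute to write 1 as a combination:
1 = 17 − 8·2
1 = −8·36 + 17·17
1 = 17·125 − 59·36
1 = −59·536 + 253·125
1 = 253·1197 − 565·536
Hence 536⁻¹ ≡ -565 ≡ 632 (mod 1197).

632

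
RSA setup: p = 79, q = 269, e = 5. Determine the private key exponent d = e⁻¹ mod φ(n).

φ(n) = (p−1)(q−1) = 78·268 = 20904.
Need d with 5·d ≡ 1 (mod 20904). Apply the extended Euclidean algorithm:
20904 = 4180·5 + 4
5 = 1·4 + 1
4 = 4·1 + 0
Back-substitute:
1 = 5 − 4
1 = −20904 + 4181·5
So 5·4181 ≡ 1 (mod 20904), hence d = 4181.

4181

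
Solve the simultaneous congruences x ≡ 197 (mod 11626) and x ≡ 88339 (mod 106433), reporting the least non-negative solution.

Write x = 197 + 11626·k. Then 11626·k ≡ 88339 − 197 ≡ 88142 (mod 106433).
Need 11626⁻¹ mod 106433. Extended Euclid on (106433, 11626):
106433 = 9*11626 + 1799
11626 = 6*1799 + 832
1799 = 2*832 + 135
832 = 6*135 + 22
135 = 6*22 + 3
22 = 7*3 + 1
3 = 3*1 + 0
Back-substitute:
1 = 22 − 7·3
1 = −7·135 + 43·22
1 = 43·832 − 265·135
1 = −265·1799 + 573·832
1 = 573·11626 − 3703·1799
1 = −3703·106433 + 33900·11626
11626⁻¹ ≡ 33900 (mod 106433), so k ≡ 33900·88142 ≡ 13758 (mod 106433).
x = 197 + 11626·13758 = 159950705.

159950705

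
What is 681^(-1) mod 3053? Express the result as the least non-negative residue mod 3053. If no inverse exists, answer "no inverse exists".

Run Euclid on (3053, 681):
3053 = 4*681 + 329
681 = 2*329 + 23
329 = 14*23 + 7
23 = 3*7 + 2
7 = 3*2 + 1
2 = 2*1 + 0
Since gcd(681, 3053) = 1, back-substitute to write 1 as a combination:
1 = 7 − 3·2
1 = −3·23 + 10·7
1 = 10·329 − 143·23
1 = −143·681 + 296·329
1 = 296·3053 − 1327·681
Hence 681⁻¹ ≡ -1327 ≡ 1726 (mod 3053).

1726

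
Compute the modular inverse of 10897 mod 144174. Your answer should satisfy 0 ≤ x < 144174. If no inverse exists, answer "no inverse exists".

111415

gcd(144174, 10897) by repeated division:
144174 = 13*10897 + 2513
10897 = 4*2513 + 845
2513 = 2*845 + 823
845 = 1*823 + 22
823 = 37*22 + 9
22 = 2*9 + 4
9 = 2*4 + 1
4 = 4*1 + 0
Since gcd(10897, 144174) = 1, back-substitute to write 1 as a combination:
1 = 9 − 2·4
1 = −2·22 + 5·9
1 = 5·823 − 187·22
1 = −187·845 + 192·823
1 = 192·2513 − 571·845
1 = −571·10897 + 2476·2513
1 = 2476·144174 − 32759·10897
Hence 10897⁻¹ ≡ -32759 ≡ 111415 (mod 144174).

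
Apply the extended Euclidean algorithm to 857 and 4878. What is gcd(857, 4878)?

Apply Euclid's algorithm to 4878 and 857:
4878 = 5*857 + 593
857 = 1*593 + 264
593 = 2*264 + 65
264 = 4*65 + 4
65 = 16*4 + 1
4 = 4*1 + 0
gcd(857, 4878) = 1.
Working backward:
1 = 65 − 16·4
1 = −16·264 + 65·65
1 = 65·593 − 146·264
1 = −146·857 + 211·593
1 = 211·4878 − 1201·857
So 1 = (211)·4878 + (-1201)·857.

1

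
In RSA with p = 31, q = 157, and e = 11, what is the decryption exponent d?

851

φ(n) = (p−1)(q−1) = 30·156 = 4680.
Need d with 11·d ≡ 1 (mod 4680). Apply the extended Euclidean algorithm:
4680 = 425·11 + 5
11 = 2·5 + 1
5 = 5·1 + 0
Back-substitute:
1 = 11 − 2·5
1 = −2·4680 + 851·11
So 11·851 ≡ 1 (mod 4680), hence d = 851.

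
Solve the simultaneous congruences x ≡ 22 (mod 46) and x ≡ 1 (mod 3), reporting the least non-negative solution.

Write x = 22 + 46·k. Then 46·k ≡ 1 − 22 ≡ 0 (mod 3).
Need 46⁻¹ mod 3. Extended Euclid on (3, 1):
3 = 3*1 + 0
46⁻¹ ≡ 1 (mod 3), so k ≡ 1·0 ≡ 0 (mod 3).
x = 22 + 46·0 = 22.

22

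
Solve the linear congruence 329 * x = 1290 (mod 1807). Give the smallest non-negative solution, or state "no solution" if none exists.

First find gcd(329, 1807):
1807 = 5×329 + 162
329 = 2×162 + 5
162 = 32×5 + 2
5 = 2×2 + 1
2 = 2×1 + 0
gcd = 1, so a unique solution mod 1807 exists.
Back-substitute for the Bézout coefficients:
1 = 5 − 2·2
1 = −2·162 + 65·5
1 = 65·329 − 132·162
1 = −132·1807 + 725·329
So 329·(725) ≡ 1 (mod 1807), giving 329⁻¹ ≡ 725.
x ≡ 329⁻¹·1290 ≡ 725·1290 ≡ 1031 (mod 1807).

1031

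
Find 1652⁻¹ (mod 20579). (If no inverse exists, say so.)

5942

gcd(20579, 1652) by repeated division:
20579 = 12·1652 + 755
1652 = 2·755 + 142
755 = 5·142 + 45
142 = 3·45 + 7
45 = 6·7 + 3
7 = 2·3 + 1
3 = 3·1 + 0
The gcd is 1. Working backward:
1 = 7 − 2·3
1 = −2·45 + 13·7
1 = 13·142 − 41·45
1 = −41·755 + 218·142
1 = 218·1652 − 477·755
1 = −477·20579 + 5942·1652
So 1652·5942 ≡ 1 (mod 20579).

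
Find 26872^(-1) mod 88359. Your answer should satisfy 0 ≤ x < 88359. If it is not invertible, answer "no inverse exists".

47563

gcd(88359, 26872) by repeated division:
88359 = 3*26872 + 7743
26872 = 3*7743 + 3643
7743 = 2*3643 + 457
3643 = 7*457 + 444
457 = 1*444 + 13
444 = 34*13 + 2
13 = 6*2 + 1
2 = 2*1 + 0
The gcd is 1. Working backward:
1 = 13 − 6·2
1 = −6·444 + 205·13
1 = 205·457 − 211·444
1 = −211·3643 + 1682·457
1 = 1682·7743 − 3575·3643
1 = −3575·26872 + 12407·7743
1 = 12407·88359 − 40796·26872
Thus 26872·(-40796) ≡ 1 (mod 88359); reducing, -40796 mod 88359 = 47563.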